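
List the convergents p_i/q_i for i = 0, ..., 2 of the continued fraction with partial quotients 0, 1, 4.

0/1, 1/1, 4/5

Using the convergent recurrence p_i = a_i*p_{i-1} + p_{i-2}, q_i = a_i*q_{i-1} + q_{i-2} with p_{-2}=0, p_{-1}=1, q_{-2}=1, q_{-1}=0:
  i=0: a_0=0, p_0 = 0*1 + 0 = 0, q_0 = 0*0 + 1 = 1.
  i=1: a_1=1, p_1 = 1*0 + 1 = 1, q_1 = 1*1 + 0 = 1.
  i=2: a_2=4, p_2 = 4*1 + 0 = 4, q_2 = 4*1 + 1 = 5.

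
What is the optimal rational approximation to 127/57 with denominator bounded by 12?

Expand x = 127/57 as a continued fraction with the Euclidean algorithm:
  127 = 2*57 + 13, so a_0 = 2.
  57 = 4*13 + 5, so a_1 = 4.
  13 = 2*5 + 3, so a_2 = 2.
  5 = 1*3 + 2, so a_3 = 1.
  3 = 1*2 + 1, so a_4 = 1.
  2 = 2*1 + 0, so a_5 = 2.
so x = [2; 4, 2, 1, 1, 2].
Convergents (p_i = a_i*p_{i-1} + p_{i-2}, q_i = a_i*q_{i-1} + q_{i-2} with p_{-2}=0, p_{-1}=1, q_{-2}=1, q_{-1}=0), until the denominator exceeds 12:
  i=0: a_0=2, p_0 = 2*1 + 0 = 2, q_0 = 2*0 + 1 = 1.
  i=1: a_1=4, p_1 = 4*2 + 1 = 9, q_1 = 4*1 + 0 = 4.
  i=2: a_2=2, p_2 = 2*9 + 2 = 20, q_2 = 2*4 + 1 = 9.
  i=3: a_3=1, p_3 = 1*20 + 9 = 29, q_3 = 1*9 + 4 = 13.
q_3 = 13 > 12, so the last convergent with denominator <= 12 is p_2/q_2 = 20/9.
The closest fraction with denominator <= 12 is either p_2/q_2 or the intermediate fraction (k*p_2 + p_1)/(k*q_2 + q_1) with the largest k >= 1 whose denominator stays <= 12; these approach x as k grows, and every other convergent or intermediate fraction in range is farther away.
Largest k: floor((12 - q_1)/q_2) = floor((12 - 4)/9) = 0.
Since k = 0, no intermediate fraction beyond p_2/q_2 has denominator <= 12, so the convergent 20/9 is the closest (its error is |127*9 - 20*57|/(57*9) = 3/513).

20/9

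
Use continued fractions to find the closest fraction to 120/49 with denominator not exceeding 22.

49/20

Expand x = 120/49 as a continued fraction with the Euclidean algorithm:
  120 = 2*49 + 22, so a_0 = 2.
  49 = 2*22 + 5, so a_1 = 2.
  22 = 4*5 + 2, so a_2 = 4.
  5 = 2*2 + 1, so a_3 = 2.
  2 = 2*1 + 0, so a_4 = 2.
so x = [2; 2, 4, 2, 2].
Convergents (p_i = a_i*p_{i-1} + p_{i-2}, q_i = a_i*q_{i-1} + q_{i-2} with p_{-2}=0, p_{-1}=1, q_{-2}=1, q_{-1}=0), until the denominator exceeds 22:
  i=0: a_0=2, p_0 = 2*1 + 0 = 2, q_0 = 2*0 + 1 = 1.
  i=1: a_1=2, p_1 = 2*2 + 1 = 5, q_1 = 2*1 + 0 = 2.
  i=2: a_2=4, p_2 = 4*5 + 2 = 22, q_2 = 4*2 + 1 = 9.
  i=3: a_3=2, p_3 = 2*22 + 5 = 49, q_3 = 2*9 + 2 = 20.
  i=4: a_4=2, p_4 = 2*49 + 22 = 120, q_4 = 2*20 + 9 = 49.
q_4 = 49 > 22, so the last convergent with denominator <= 22 is p_3/q_3 = 49/20.
The closest fraction with denominator <= 22 is either p_3/q_3 or the intermediate fraction (k*p_3 + p_2)/(k*q_3 + q_2) with the largest k >= 1 whose denominator stays <= 22; these approach x as k grows, and every other convergent or intermediate fraction in range is farther away.
Largest k: floor((22 - q_2)/q_3) = floor((22 - 9)/20) = 0.
Since k = 0, no intermediate fraction beyond p_3/q_3 has denominator <= 22, so the convergent 49/20 is the closest (its error is |120*20 - 49*49|/(49*20) = 1/980).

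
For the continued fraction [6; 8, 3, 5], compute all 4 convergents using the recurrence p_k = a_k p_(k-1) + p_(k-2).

6/1, 49/8, 153/25, 814/133

Using the convergent recurrence p_i = a_i*p_{i-1} + p_{i-2}, q_i = a_i*q_{i-1} + q_{i-2} with p_{-2}=0, p_{-1}=1, q_{-2}=1, q_{-1}=0:
  i=0: a_0=6, p_0 = 6*1 + 0 = 6, q_0 = 6*0 + 1 = 1.
  i=1: a_1=8, p_1 = 8*6 + 1 = 49, q_1 = 8*1 + 0 = 8.
  i=2: a_2=3, p_2 = 3*49 + 6 = 153, q_2 = 3*8 + 1 = 25.
  i=3: a_3=5, p_3 = 5*153 + 49 = 814, q_3 = 5*25 + 8 = 133.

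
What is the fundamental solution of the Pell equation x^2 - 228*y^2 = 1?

First expand sqrt(228) as a continued fraction. With x_i = (sqrt(228) + m_i)/d_i and (m_0, d_0) = (0, 1): a_0 = floor(sqrt(228)) = 15, since 15^2 = 225 <= 228 < 256 = 16^2.
Iterate m_{i+1} = d_i*a_i - m_i, d_{i+1} = (228 - m_{i+1}^2)/d_i, a_{i+1} = floor((a_0 + m_{i+1})/d_{i+1}):
  m_1 = 1*15 - 0 = 15, d_1 = (228 - 15^2)/1 = 3/1 = 3, a_1 = floor((15 + 15)/3) = 10.
  m_2 = 3*10 - 15 = 15, d_2 = (228 - 15^2)/3 = 3/3 = 1, a_2 = floor((15 + 15)/1) = 30.
  m_3 = 1*30 - 15 = 15, d_3 = (228 - 15^2)/1 = 3/1 = 3: (m_3, d_3) = (m_1, d_1) = (15, 3), so from here the quotients repeat a_1, a_2; the period length is 2.
So sqrt(228) = [15; (10, 30)] with period length k = 2.
k is even, so the fundamental solution of x^2 - 228y^2 = 1 is (p_{k-1}, q_{k-1}) = (p_1, q_1); compute convergents through index 1.
Convergents (p_i = a_i*p_{i-1} + p_{i-2}, q_i = a_i*q_{i-1} + q_{i-2} with p_{-2}=0, p_{-1}=1, q_{-2}=1, q_{-1}=0):
  i=0: a_0=15, p_0 = 15*1 + 0 = 15, q_0 = 15*0 + 1 = 1.
  i=1: a_1=10, p_1 = 10*15 + 1 = 151, q_1 = 10*1 + 0 = 10.
Check: 151^2 - 228*10^2 = 22801 - 22800 = 1, so (x, y) = (151, 10) solves the equation, and by the theorem it is the least positive solution.

(x, y) = (151, 10)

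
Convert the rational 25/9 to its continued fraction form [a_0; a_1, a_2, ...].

[2; 1, 3, 2]

Run the Euclidean algorithm on 25 and 9; the successive quotients are the partial quotients a_0, a_1, ... (each step inverts the fractional part left over by the previous one):
  25 = 2*9 + 7, so a_0 = 2.
  9 = 1*7 + 2, so a_1 = 1.
  7 = 3*2 + 1, so a_2 = 3.
  2 = 2*1 + 0, so a_3 = 2.
The remainder reaches 0 after 4 divisions, so the expansion has 4 partial quotients, read off in order.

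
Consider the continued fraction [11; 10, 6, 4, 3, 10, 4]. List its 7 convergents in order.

11/1, 111/10, 677/61, 2819/254, 9134/823, 94159/8484, 385770/34759

Using the convergent recurrence p_i = a_i*p_{i-1} + p_{i-2}, q_i = a_i*q_{i-1} + q_{i-2} with p_{-2}=0, p_{-1}=1, q_{-2}=1, q_{-1}=0:
  i=0: a_0=11, p_0 = 11*1 + 0 = 11, q_0 = 11*0 + 1 = 1.
  i=1: a_1=10, p_1 = 10*11 + 1 = 111, q_1 = 10*1 + 0 = 10.
  i=2: a_2=6, p_2 = 6*111 + 11 = 677, q_2 = 6*10 + 1 = 61.
  i=3: a_3=4, p_3 = 4*677 + 111 = 2819, q_3 = 4*61 + 10 = 254.
  i=4: a_4=3, p_4 = 3*2819 + 677 = 9134, q_4 = 3*254 + 61 = 823.
  i=5: a_5=10, p_5 = 10*9134 + 2819 = 94159, q_5 = 10*823 + 254 = 8484.
  i=6: a_6=4, p_6 = 4*94159 + 9134 = 385770, q_6 = 4*8484 + 823 = 34759.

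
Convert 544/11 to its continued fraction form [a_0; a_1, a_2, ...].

[49; 2, 5]

Run the Euclidean algorithm on 544 and 11; the successive quotients are the partial quotients a_0, a_1, ... (each step inverts the fractional part left over by the previous one):
  544 = 49*11 + 5, so a_0 = 49.
  11 = 2*5 + 1, so a_1 = 2.
  5 = 5*1 + 0, so a_2 = 5.
The remainder reaches 0 after 3 divisions, so the expansion has 3 partial quotients, read off in order.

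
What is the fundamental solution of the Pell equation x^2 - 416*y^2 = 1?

First expand sqrt(416) as a continued fraction. With x_i = (sqrt(416) + m_i)/d_i and (m_0, d_0) = (0, 1): a_0 = floor(sqrt(416)) = 20, since 20^2 = 400 <= 416 < 441 = 21^2.
Iterate m_{i+1} = d_i*a_i - m_i, d_{i+1} = (416 - m_{i+1}^2)/d_i, a_{i+1} = floor((a_0 + m_{i+1})/d_{i+1}):
  m_1 = 1*20 - 0 = 20, d_1 = (416 - 20^2)/1 = 16/1 = 16, a_1 = floor((20 + 20)/16) = 2.
  m_2 = 16*2 - 20 = 12, d_2 = (416 - 12^2)/16 = 272/16 = 17, a_2 = floor((20 + 12)/17) = 1.
  m_3 = 17*1 - 12 = 5, d_3 = (416 - 5^2)/17 = 391/17 = 23, a_3 = floor((20 + 5)/23) = 1.
  m_4 = 23*1 - 5 = 18, d_4 = (416 - 18^2)/23 = 92/23 = 4, a_4 = floor((20 + 18)/4) = 9.
  m_5 = 4*9 - 18 = 18, d_5 = (416 - 18^2)/4 = 92/4 = 23, a_5 = floor((20 + 18)/23) = 1.
  m_6 = 23*1 - 18 = 5, d_6 = (416 - 5^2)/23 = 391/23 = 17, a_6 = floor((20 + 5)/17) = 1.
  m_7 = 17*1 - 5 = 12, d_7 = (416 - 12^2)/17 = 272/17 = 16, a_7 = floor((20 + 12)/16) = 2.
  m_8 = 16*2 - 12 = 20, d_8 = (416 - 20^2)/16 = 16/16 = 1, a_8 = floor((20 + 20)/1) = 40.
  m_9 = 1*40 - 20 = 20, d_9 = (416 - 20^2)/1 = 16/1 = 16: (m_9, d_9) = (m_1, d_1) = (20, 16), so from here the quotients repeat a_1, ..., a_8; the period length is 8.
So sqrt(416) = [20; (2, 1, 1, 9, 1, 1, 2, 40)] with period length k = 8.
k is even, so the fundamental solution of x^2 - 416y^2 = 1 is (p_{k-1}, q_{k-1}) = (p_7, q_7); compute convergents through index 7.
Convergents (p_i = a_i*p_{i-1} + p_{i-2}, q_i = a_i*q_{i-1} + q_{i-2} with p_{-2}=0, p_{-1}=1, q_{-2}=1, q_{-1}=0):
  i=0: a_0=20, p_0 = 20*1 + 0 = 20, q_0 = 20*0 + 1 = 1.
  i=1: a_1=2, p_1 = 2*20 + 1 = 41, q_1 = 2*1 + 0 = 2.
  i=2: a_2=1, p_2 = 1*41 + 20 = 61, q_2 = 1*2 + 1 = 3.
  i=3: a_3=1, p_3 = 1*61 + 41 = 102, q_3 = 1*3 + 2 = 5.
  i=4: a_4=9, p_4 = 9*102 + 61 = 979, q_4 = 9*5 + 3 = 48.
  i=5: a_5=1, p_5 = 1*979 + 102 = 1081, q_5 = 1*48 + 5 = 53.
  i=6: a_6=1, p_6 = 1*1081 + 979 = 2060, q_6 = 1*53 + 48 = 101.
  i=7: a_7=2, p_7 = 2*2060 + 1081 = 5201, q_7 = 2*101 + 53 = 255.
Check: 5201^2 - 416*255^2 = 27050401 - 27050400 = 1, so (x, y) = (5201, 255) solves the equation, and by the theorem it is the least positive solution.

(x, y) = (5201, 255)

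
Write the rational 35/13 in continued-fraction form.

[2; 1, 2, 4]

Run the Euclidean algorithm on 35 and 13; the successive quotients are the partial quotients a_0, a_1, ... (each step inverts the fractional part left over by the previous one):
  35 = 2*13 + 9, so a_0 = 2.
  13 = 1*9 + 4, so a_1 = 1.
  9 = 2*4 + 1, so a_2 = 2.
  4 = 4*1 + 0, so a_3 = 4.
The remainder reaches 0 after 4 divisions, so the expansion has 4 partial quotients, read off in order.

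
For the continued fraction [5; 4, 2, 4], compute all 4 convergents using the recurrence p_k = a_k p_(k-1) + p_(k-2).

5/1, 21/4, 47/9, 209/40

Using the convergent recurrence p_i = a_i*p_{i-1} + p_{i-2}, q_i = a_i*q_{i-1} + q_{i-2} with p_{-2}=0, p_{-1}=1, q_{-2}=1, q_{-1}=0:
  i=0: a_0=5, p_0 = 5*1 + 0 = 5, q_0 = 5*0 + 1 = 1.
  i=1: a_1=4, p_1 = 4*5 + 1 = 21, q_1 = 4*1 + 0 = 4.
  i=2: a_2=2, p_2 = 2*21 + 5 = 47, q_2 = 2*4 + 1 = 9.
  i=3: a_3=4, p_3 = 4*47 + 21 = 209, q_3 = 4*9 + 4 = 40.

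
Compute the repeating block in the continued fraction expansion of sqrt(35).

[5; (1, 10)]

Write x_i = (sqrt(35) + m_i)/d_i with (m_0, d_0) = (0, 1). a_0 = floor(sqrt(35)) = 5, since 5^2 = 25 <= 35 < 36 = 6^2.
Iterate m_{i+1} = d_i*a_i - m_i, d_{i+1} = (35 - m_{i+1}^2)/d_i, a_{i+1} = floor((a_0 + m_{i+1})/d_{i+1}):
  m_1 = 1*5 - 0 = 5, d_1 = (35 - 5^2)/1 = 10/1 = 10, a_1 = floor((5 + 5)/10) = 1.
  m_2 = 10*1 - 5 = 5, d_2 = (35 - 5^2)/10 = 10/10 = 1, a_2 = floor((5 + 5)/1) = 10.
  m_3 = 1*10 - 5 = 5, d_3 = (35 - 5^2)/1 = 10/1 = 10: (m_3, d_3) = (m_1, d_1) = (5, 10), so from here the quotients repeat a_1, a_2; the period length is 2.
Hence the expansion of sqrt(35) is a_0 = 5 followed by the repeating block 1, 10 (period 2).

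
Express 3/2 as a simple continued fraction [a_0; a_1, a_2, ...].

Run the Euclidean algorithm on 3 and 2; the successive quotients are the partial quotients a_0, a_1, ... (each step inverts the fractional part left over by the previous one):
  3 = 1*2 + 1, so a_0 = 1.
  2 = 2*1 + 0, so a_1 = 2.
The remainder reaches 0 after 2 divisions, so the expansion has 2 partial quotients, read off in order.

[1; 2]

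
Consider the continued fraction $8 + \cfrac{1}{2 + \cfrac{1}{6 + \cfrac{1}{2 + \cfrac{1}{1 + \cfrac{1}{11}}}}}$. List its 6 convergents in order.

8/1, 17/2, 110/13, 237/28, 347/41, 4054/479

Using the convergent recurrence p_i = a_i*p_{i-1} + p_{i-2}, q_i = a_i*q_{i-1} + q_{i-2} with p_{-2}=0, p_{-1}=1, q_{-2}=1, q_{-1}=0:
  i=0: a_0=8, p_0 = 8*1 + 0 = 8, q_0 = 8*0 + 1 = 1.
  i=1: a_1=2, p_1 = 2*8 + 1 = 17, q_1 = 2*1 + 0 = 2.
  i=2: a_2=6, p_2 = 6*17 + 8 = 110, q_2 = 6*2 + 1 = 13.
  i=3: a_3=2, p_3 = 2*110 + 17 = 237, q_3 = 2*13 + 2 = 28.
  i=4: a_4=1, p_4 = 1*237 + 110 = 347, q_4 = 1*28 + 13 = 41.
  i=5: a_5=11, p_5 = 11*347 + 237 = 4054, q_5 = 11*41 + 28 = 479.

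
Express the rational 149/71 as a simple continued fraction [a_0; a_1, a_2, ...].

[2; 10, 7]

Run the Euclidean algorithm on 149 and 71; the successive quotients are the partial quotients a_0, a_1, ... (each step inverts the fractional part left over by the previous one):
  149 = 2*71 + 7, so a_0 = 2.
  71 = 10*7 + 1, so a_1 = 10.
  7 = 7*1 + 0, so a_2 = 7.
The remainder reaches 0 after 3 divisions, so the expansion has 3 partial quotients, read off in order.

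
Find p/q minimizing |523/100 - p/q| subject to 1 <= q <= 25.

68/13

Expand x = 523/100 as a continued fraction with the Euclidean algorithm:
  523 = 5*100 + 23, so a_0 = 5.
  100 = 4*23 + 8, so a_1 = 4.
  23 = 2*8 + 7, so a_2 = 2.
  8 = 1*7 + 1, so a_3 = 1.
  7 = 7*1 + 0, so a_4 = 7.
so x = [5; 4, 2, 1, 7].
Convergents (p_i = a_i*p_{i-1} + p_{i-2}, q_i = a_i*q_{i-1} + q_{i-2} with p_{-2}=0, p_{-1}=1, q_{-2}=1, q_{-1}=0), until the denominator exceeds 25:
  i=0: a_0=5, p_0 = 5*1 + 0 = 5, q_0 = 5*0 + 1 = 1.
  i=1: a_1=4, p_1 = 4*5 + 1 = 21, q_1 = 4*1 + 0 = 4.
  i=2: a_2=2, p_2 = 2*21 + 5 = 47, q_2 = 2*4 + 1 = 9.
  i=3: a_3=1, p_3 = 1*47 + 21 = 68, q_3 = 1*9 + 4 = 13.
  i=4: a_4=7, p_4 = 7*68 + 47 = 523, q_4 = 7*13 + 9 = 100.
q_4 = 100 > 25, so the last convergent with denominator <= 25 is p_3/q_3 = 68/13.
The closest fraction with denominator <= 25 is either p_3/q_3 or the intermediate fraction (k*p_3 + p_2)/(k*q_3 + q_2) with the largest k >= 1 whose denominator stays <= 25; these approach x as k grows, and every other convergent or intermediate fraction in range is farther away.
Largest k: floor((25 - q_2)/q_3) = floor((25 - 9)/13) = 1.
That gives (1*68 + 47)/(1*13 + 9) = 115/22.
Compare the errors: |x - 68/13| = |523*13 - 68*100|/(100*13) = 1/1300, and |x - 115/22| = |523*22 - 115*100|/(100*22) = 6/2200.
Cross-multiplying, 1*2200 = 2200 < 7800 = 6*1300, so 1/1300 is smaller: the convergent 68/13 is closer to x than 115/22.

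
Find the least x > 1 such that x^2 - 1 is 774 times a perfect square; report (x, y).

(x, y) = (10405, 374)

First expand sqrt(774) as a continued fraction. With x_i = (sqrt(774) + m_i)/d_i and (m_0, d_0) = (0, 1): a_0 = floor(sqrt(774)) = 27, since 27^2 = 729 <= 774 < 784 = 28^2.
Iterate m_{i+1} = d_i*a_i - m_i, d_{i+1} = (774 - m_{i+1}^2)/d_i, a_{i+1} = floor((a_0 + m_{i+1})/d_{i+1}):
  m_1 = 1*27 - 0 = 27, d_1 = (774 - 27^2)/1 = 45/1 = 45, a_1 = floor((27 + 27)/45) = 1.
  m_2 = 45*1 - 27 = 18, d_2 = (774 - 18^2)/45 = 450/45 = 10, a_2 = floor((27 + 18)/10) = 4.
  m_3 = 10*4 - 18 = 22, d_3 = (774 - 22^2)/10 = 290/10 = 29, a_3 = floor((27 + 22)/29) = 1.
  m_4 = 29*1 - 22 = 7, d_4 = (774 - 7^2)/29 = 725/29 = 25, a_4 = floor((27 + 7)/25) = 1.
  m_5 = 25*1 - 7 = 18, d_5 = (774 - 18^2)/25 = 450/25 = 18, a_5 = floor((27 + 18)/18) = 2.
  m_6 = 18*2 - 18 = 18, d_6 = (774 - 18^2)/18 = 450/18 = 25, a_6 = floor((27 + 18)/25) = 1.
  m_7 = 25*1 - 18 = 7, d_7 = (774 - 7^2)/25 = 725/25 = 29, a_7 = floor((27 + 7)/29) = 1.
  m_8 = 29*1 - 7 = 22, d_8 = (774 - 22^2)/29 = 290/29 = 10, a_8 = floor((27 + 22)/10) = 4.
  m_9 = 10*4 - 22 = 18, d_9 = (774 - 18^2)/10 = 450/10 = 45, a_9 = floor((27 + 18)/45) = 1.
  m_10 = 45*1 - 18 = 27, d_10 = (774 - 27^2)/45 = 45/45 = 1, a_10 = floor((27 + 27)/1) = 54.
  m_11 = 1*54 - 27 = 27, d_11 = (774 - 27^2)/1 = 45/1 = 45: (m_11, d_11) = (m_1, d_1) = (27, 45), so from here the quotients repeat a_1, ..., a_10; the period length is 10.
So sqrt(774) = [27; (1, 4, 1, 1, 2, 1, 1, 4, 1, 54)] with period length k = 10.
k is even, so the fundamental solution of x^2 - 774y^2 = 1 is (p_{k-1}, q_{k-1}) = (p_9, q_9); compute convergents through index 9.
Convergents (p_i = a_i*p_{i-1} + p_{i-2}, q_i = a_i*q_{i-1} + q_{i-2} with p_{-2}=0, p_{-1}=1, q_{-2}=1, q_{-1}=0):
  i=0: a_0=27, p_0 = 27*1 + 0 = 27, q_0 = 27*0 + 1 = 1.
  i=1: a_1=1, p_1 = 1*27 + 1 = 28, q_1 = 1*1 + 0 = 1.
  i=2: a_2=4, p_2 = 4*28 + 27 = 139, q_2 = 4*1 + 1 = 5.
  i=3: a_3=1, p_3 = 1*139 + 28 = 167, q_3 = 1*5 + 1 = 6.
  i=4: a_4=1, p_4 = 1*167 + 139 = 306, q_4 = 1*6 + 5 = 11.
  i=5: a_5=2, p_5 = 2*306 + 167 = 779, q_5 = 2*11 + 6 = 28.
  i=6: a_6=1, p_6 = 1*779 + 306 = 1085, q_6 = 1*28 + 11 = 39.
  i=7: a_7=1, p_7 = 1*1085 + 779 = 1864, q_7 = 1*39 + 28 = 67.
  i=8: a_8=4, p_8 = 4*1864 + 1085 = 8541, q_8 = 4*67 + 39 = 307.
  i=9: a_9=1, p_9 = 1*8541 + 1864 = 10405, q_9 = 1*307 + 67 = 374.
Check: 10405^2 - 774*374^2 = 108264025 - 108264024 = 1, so (x, y) = (10405, 374) solves the equation, and by the theorem it is the least positive solution.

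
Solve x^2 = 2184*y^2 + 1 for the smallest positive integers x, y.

First expand sqrt(2184) as a continued fraction. With x_i = (sqrt(2184) + m_i)/d_i and (m_0, d_0) = (0, 1): a_0 = floor(sqrt(2184)) = 46, since 46^2 = 2116 <= 2184 < 2209 = 47^2.
Iterate m_{i+1} = d_i*a_i - m_i, d_{i+1} = (2184 - m_{i+1}^2)/d_i, a_{i+1} = floor((a_0 + m_{i+1})/d_{i+1}):
  m_1 = 1*46 - 0 = 46, d_1 = (2184 - 46^2)/1 = 68/1 = 68, a_1 = floor((46 + 46)/68) = 1.
  m_2 = 68*1 - 46 = 22, d_2 = (2184 - 22^2)/68 = 1700/68 = 25, a_2 = floor((46 + 22)/25) = 2.
  m_3 = 25*2 - 22 = 28, d_3 = (2184 - 28^2)/25 = 1400/25 = 56, a_3 = floor((46 + 28)/56) = 1.
  m_4 = 56*1 - 28 = 28, d_4 = (2184 - 28^2)/56 = 1400/56 = 25, a_4 = floor((46 + 28)/25) = 2.
  m_5 = 25*2 - 28 = 22, d_5 = (2184 - 22^2)/25 = 1700/25 = 68, a_5 = floor((46 + 22)/68) = 1.
  m_6 = 68*1 - 22 = 46, d_6 = (2184 - 46^2)/68 = 68/68 = 1, a_6 = floor((46 + 46)/1) = 92.
  m_7 = 1*92 - 46 = 46, d_7 = (2184 - 46^2)/1 = 68/1 = 68: (m_7, d_7) = (m_1, d_1) = (46, 68), so from here the quotients repeat a_1, ..., a_6; the period length is 6.
So sqrt(2184) = [46; (1, 2, 1, 2, 1, 92)] with period length k = 6.
k is even, so the fundamental solution of x^2 - 2184y^2 = 1 is (p_{k-1}, q_{k-1}) = (p_5, q_5); compute convergents through index 5.
Convergents (p_i = a_i*p_{i-1} + p_{i-2}, q_i = a_i*q_{i-1} + q_{i-2} with p_{-2}=0, p_{-1}=1, q_{-2}=1, q_{-1}=0):
  i=0: a_0=46, p_0 = 46*1 + 0 = 46, q_0 = 46*0 + 1 = 1.
  i=1: a_1=1, p_1 = 1*46 + 1 = 47, q_1 = 1*1 + 0 = 1.
  i=2: a_2=2, p_2 = 2*47 + 46 = 140, q_2 = 2*1 + 1 = 3.
  i=3: a_3=1, p_3 = 1*140 + 47 = 187, q_3 = 1*3 + 1 = 4.
  i=4: a_4=2, p_4 = 2*187 + 140 = 514, q_4 = 2*4 + 3 = 11.
  i=5: a_5=1, p_5 = 1*514 + 187 = 701, q_5 = 1*11 + 4 = 15.
Check: 701^2 - 2184*15^2 = 491401 - 491400 = 1, so (x, y) = (701, 15) solves the equation, and by the theorem it is the least positive solution.

(x, y) = (701, 15)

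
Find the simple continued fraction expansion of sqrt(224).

[14; (1, 28)]

Write x_i = (sqrt(224) + m_i)/d_i with (m_0, d_0) = (0, 1). a_0 = floor(sqrt(224)) = 14, since 14^2 = 196 <= 224 < 225 = 15^2.
Iterate m_{i+1} = d_i*a_i - m_i, d_{i+1} = (224 - m_{i+1}^2)/d_i, a_{i+1} = floor((a_0 + m_{i+1})/d_{i+1}):
  m_1 = 1*14 - 0 = 14, d_1 = (224 - 14^2)/1 = 28/1 = 28, a_1 = floor((14 + 14)/28) = 1.
  m_2 = 28*1 - 14 = 14, d_2 = (224 - 14^2)/28 = 28/28 = 1, a_2 = floor((14 + 14)/1) = 28.
  m_3 = 1*28 - 14 = 14, d_3 = (224 - 14^2)/1 = 28/1 = 28: (m_3, d_3) = (m_1, d_1) = (14, 28), so from here the quotients repeat a_1, a_2; the period length is 2.
Hence the expansion of sqrt(224) is a_0 = 14 followed by the repeating block 1, 28 (period 2).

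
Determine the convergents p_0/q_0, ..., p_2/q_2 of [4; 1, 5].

Using the convergent recurrence p_i = a_i*p_{i-1} + p_{i-2}, q_i = a_i*q_{i-1} + q_{i-2} with p_{-2}=0, p_{-1}=1, q_{-2}=1, q_{-1}=0:
  i=0: a_0=4, p_0 = 4*1 + 0 = 4, q_0 = 4*0 + 1 = 1.
  i=1: a_1=1, p_1 = 1*4 + 1 = 5, q_1 = 1*1 + 0 = 1.
  i=2: a_2=5, p_2 = 5*5 + 4 = 29, q_2 = 5*1 + 1 = 6.

4/1, 5/1, 29/6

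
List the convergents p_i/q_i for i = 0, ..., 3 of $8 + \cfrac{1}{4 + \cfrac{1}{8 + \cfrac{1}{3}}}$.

Using the convergent recurrence p_i = a_i*p_{i-1} + p_{i-2}, q_i = a_i*q_{i-1} + q_{i-2} with p_{-2}=0, p_{-1}=1, q_{-2}=1, q_{-1}=0:
  i=0: a_0=8, p_0 = 8*1 + 0 = 8, q_0 = 8*0 + 1 = 1.
  i=1: a_1=4, p_1 = 4*8 + 1 = 33, q_1 = 4*1 + 0 = 4.
  i=2: a_2=8, p_2 = 8*33 + 8 = 272, q_2 = 8*4 + 1 = 33.
  i=3: a_3=3, p_3 = 3*272 + 33 = 849, q_3 = 3*33 + 4 = 103.

8/1, 33/4, 272/33, 849/103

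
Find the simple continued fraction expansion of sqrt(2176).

Write x_i = (sqrt(2176) + m_i)/d_i with (m_0, d_0) = (0, 1). a_0 = floor(sqrt(2176)) = 46, since 46^2 = 2116 <= 2176 < 2209 = 47^2.
Iterate m_{i+1} = d_i*a_i - m_i, d_{i+1} = (2176 - m_{i+1}^2)/d_i, a_{i+1} = floor((a_0 + m_{i+1})/d_{i+1}):
  m_1 = 1*46 - 0 = 46, d_1 = (2176 - 46^2)/1 = 60/1 = 60, a_1 = floor((46 + 46)/60) = 1.
  m_2 = 60*1 - 46 = 14, d_2 = (2176 - 14^2)/60 = 1980/60 = 33, a_2 = floor((46 + 14)/33) = 1.
  m_3 = 33*1 - 14 = 19, d_3 = (2176 - 19^2)/33 = 1815/33 = 55, a_3 = floor((46 + 19)/55) = 1.
  m_4 = 55*1 - 19 = 36, d_4 = (2176 - 36^2)/55 = 880/55 = 16, a_4 = floor((46 + 36)/16) = 5.
  m_5 = 16*5 - 36 = 44, d_5 = (2176 - 44^2)/16 = 240/16 = 15, a_5 = floor((46 + 44)/15) = 6.
  m_6 = 15*6 - 44 = 46, d_6 = (2176 - 46^2)/15 = 60/15 = 4, a_6 = floor((46 + 46)/4) = 23.
  m_7 = 4*23 - 46 = 46, d_7 = (2176 - 46^2)/4 = 60/4 = 15, a_7 = floor((46 + 46)/15) = 6.
  m_8 = 15*6 - 46 = 44, d_8 = (2176 - 44^2)/15 = 240/15 = 16, a_8 = floor((46 + 44)/16) = 5.
  m_9 = 16*5 - 44 = 36, d_9 = (2176 - 36^2)/16 = 880/16 = 55, a_9 = floor((46 + 36)/55) = 1.
  m_10 = 55*1 - 36 = 19, d_10 = (2176 - 19^2)/55 = 1815/55 = 33, a_10 = floor((46 + 19)/33) = 1.
  m_11 = 33*1 - 19 = 14, d_11 = (2176 - 14^2)/33 = 1980/33 = 60, a_11 = floor((46 + 14)/60) = 1.
  m_12 = 60*1 - 14 = 46, d_12 = (2176 - 46^2)/60 = 60/60 = 1, a_12 = floor((46 + 46)/1) = 92.
  m_13 = 1*92 - 46 = 46, d_13 = (2176 - 46^2)/1 = 60/1 = 60: (m_13, d_13) = (m_1, d_1) = (46, 60), so from here the quotients repeat a_1, ..., a_12; the period length is 12.
Hence the expansion of sqrt(2176) is a_0 = 46 followed by the repeating block 1, 1, 1, 5, 6, 23, 6, 5, 1, 1, 1, 92 (period 12).

[46; (1, 1, 1, 5, 6, 23, 6, 5, 1, 1, 1, 92)]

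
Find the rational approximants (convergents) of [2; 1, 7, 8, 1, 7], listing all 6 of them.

Using the convergent recurrence p_i = a_i*p_{i-1} + p_{i-2}, q_i = a_i*q_{i-1} + q_{i-2} with p_{-2}=0, p_{-1}=1, q_{-2}=1, q_{-1}=0:
  i=0: a_0=2, p_0 = 2*1 + 0 = 2, q_0 = 2*0 + 1 = 1.
  i=1: a_1=1, p_1 = 1*2 + 1 = 3, q_1 = 1*1 + 0 = 1.
  i=2: a_2=7, p_2 = 7*3 + 2 = 23, q_2 = 7*1 + 1 = 8.
  i=3: a_3=8, p_3 = 8*23 + 3 = 187, q_3 = 8*8 + 1 = 65.
  i=4: a_4=1, p_4 = 1*187 + 23 = 210, q_4 = 1*65 + 8 = 73.
  i=5: a_5=7, p_5 = 7*210 + 187 = 1657, q_5 = 7*73 + 65 = 576.

2/1, 3/1, 23/8, 187/65, 210/73, 1657/576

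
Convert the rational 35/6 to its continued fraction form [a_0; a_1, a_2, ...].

Run the Euclidean algorithm on 35 and 6; the successive quotients are the partial quotients a_0, a_1, ... (each step inverts the fractional part left over by the previous one):
  35 = 5*6 + 5, so a_0 = 5.
  6 = 1*5 + 1, so a_1 = 1.
  5 = 5*1 + 0, so a_2 = 5.
The remainder reaches 0 after 3 divisions, so the expansion has 3 partial quotients, read off in order.

[5; 1, 5]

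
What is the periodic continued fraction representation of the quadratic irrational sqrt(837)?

Write x_i = (sqrt(837) + m_i)/d_i with (m_0, d_0) = (0, 1). a_0 = floor(sqrt(837)) = 28, since 28^2 = 784 <= 837 < 841 = 29^2.
Iterate m_{i+1} = d_i*a_i - m_i, d_{i+1} = (837 - m_{i+1}^2)/d_i, a_{i+1} = floor((a_0 + m_{i+1})/d_{i+1}):
  m_1 = 1*28 - 0 = 28, d_1 = (837 - 28^2)/1 = 53/1 = 53, a_1 = floor((28 + 28)/53) = 1.
  m_2 = 53*1 - 28 = 25, d_2 = (837 - 25^2)/53 = 212/53 = 4, a_2 = floor((28 + 25)/4) = 13.
  m_3 = 4*13 - 25 = 27, d_3 = (837 - 27^2)/4 = 108/4 = 27, a_3 = floor((28 + 27)/27) = 2.
  m_4 = 27*2 - 27 = 27, d_4 = (837 - 27^2)/27 = 108/27 = 4, a_4 = floor((28 + 27)/4) = 13.
  m_5 = 4*13 - 27 = 25, d_5 = (837 - 25^2)/4 = 212/4 = 53, a_5 = floor((28 + 25)/53) = 1.
  m_6 = 53*1 - 25 = 28, d_6 = (837 - 28^2)/53 = 53/53 = 1, a_6 = floor((28 + 28)/1) = 56.
  m_7 = 1*56 - 28 = 28, d_7 = (837 - 28^2)/1 = 53/1 = 53: (m_7, d_7) = (m_1, d_1) = (28, 53), so from here the quotients repeat a_1, ..., a_6; the period length is 6.
Hence the expansion of sqrt(837) is a_0 = 28 followed by the repeating block 1, 13, 2, 13, 1, 56 (period 6).

[28; (1, 13, 2, 13, 1, 56)]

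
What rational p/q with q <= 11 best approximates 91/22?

29/7

Expand x = 91/22 as a continued fraction with the Euclidean algorithm:
  91 = 4*22 + 3, so a_0 = 4.
  22 = 7*3 + 1, so a_1 = 7.
  3 = 3*1 + 0, so a_2 = 3.
so x = [4; 7, 3].
Convergents (p_i = a_i*p_{i-1} + p_{i-2}, q_i = a_i*q_{i-1} + q_{i-2} with p_{-2}=0, p_{-1}=1, q_{-2}=1, q_{-1}=0), until the denominator exceeds 11:
  i=0: a_0=4, p_0 = 4*1 + 0 = 4, q_0 = 4*0 + 1 = 1.
  i=1: a_1=7, p_1 = 7*4 + 1 = 29, q_1 = 7*1 + 0 = 7.
  i=2: a_2=3, p_2 = 3*29 + 4 = 91, q_2 = 3*7 + 1 = 22.
q_2 = 22 > 11, so the last convergent with denominator <= 11 is p_1/q_1 = 29/7.
The closest fraction with denominator <= 11 is either p_1/q_1 or the intermediate fraction (k*p_1 + p_0)/(k*q_1 + q_0) with the largest k >= 1 whose denominator stays <= 11; these approach x as k grows, and every other convergent or intermediate fraction in range is farther away.
Largest k: floor((11 - q_0)/q_1) = floor((11 - 1)/7) = 1.
That gives (1*29 + 4)/(1*7 + 1) = 33/8.
Compare the errors: |x - 29/7| = |91*7 - 29*22|/(22*7) = 1/154, and |x - 33/8| = |91*8 - 33*22|/(22*8) = 2/176.
Cross-multiplying, 1*176 = 176 < 308 = 2*154, so 1/154 is smaller: the convergent 29/7 is closer to x than 33/8.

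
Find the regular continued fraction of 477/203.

Run the Euclidean algorithm on 477 and 203; the successive quotients are the partial quotients a_0, a_1, ... (each step inverts the fractional part left over by the previous one):
  477 = 2*203 + 71, so a_0 = 2.
  203 = 2*71 + 61, so a_1 = 2.
  71 = 1*61 + 10, so a_2 = 1.
  61 = 6*10 + 1, so a_3 = 6.
  10 = 10*1 + 0, so a_4 = 10.
The remainder reaches 0 after 5 divisions, so the expansion has 5 partial quotients, read off in order.

[2; 2, 1, 6, 10]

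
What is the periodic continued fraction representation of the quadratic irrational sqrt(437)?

[20; (1, 9, 2, 9, 1, 40)]

Write x_i = (sqrt(437) + m_i)/d_i with (m_0, d_0) = (0, 1). a_0 = floor(sqrt(437)) = 20, since 20^2 = 400 <= 437 < 441 = 21^2.
Iterate m_{i+1} = d_i*a_i - m_i, d_{i+1} = (437 - m_{i+1}^2)/d_i, a_{i+1} = floor((a_0 + m_{i+1})/d_{i+1}):
  m_1 = 1*20 - 0 = 20, d_1 = (437 - 20^2)/1 = 37/1 = 37, a_1 = floor((20 + 20)/37) = 1.
  m_2 = 37*1 - 20 = 17, d_2 = (437 - 17^2)/37 = 148/37 = 4, a_2 = floor((20 + 17)/4) = 9.
  m_3 = 4*9 - 17 = 19, d_3 = (437 - 19^2)/4 = 76/4 = 19, a_3 = floor((20 + 19)/19) = 2.
  m_4 = 19*2 - 19 = 19, d_4 = (437 - 19^2)/19 = 76/19 = 4, a_4 = floor((20 + 19)/4) = 9.
  m_5 = 4*9 - 19 = 17, d_5 = (437 - 17^2)/4 = 148/4 = 37, a_5 = floor((20 + 17)/37) = 1.
  m_6 = 37*1 - 17 = 20, d_6 = (437 - 20^2)/37 = 37/37 = 1, a_6 = floor((20 + 20)/1) = 40.
  m_7 = 1*40 - 20 = 20, d_7 = (437 - 20^2)/1 = 37/1 = 37: (m_7, d_7) = (m_1, d_1) = (20, 37), so from here the quotients repeat a_1, ..., a_6; the period length is 6.
Hence the expansion of sqrt(437) is a_0 = 20 followed by the repeating block 1, 9, 2, 9, 1, 40 (period 6).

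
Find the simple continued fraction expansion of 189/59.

Run the Euclidean algorithm on 189 and 59; the successive quotients are the partial quotients a_0, a_1, ... (each step inverts the fractional part left over by the previous one):
  189 = 3*59 + 12, so a_0 = 3.
  59 = 4*12 + 11, so a_1 = 4.
  12 = 1*11 + 1, so a_2 = 1.
  11 = 11*1 + 0, so a_3 = 11.
The remainder reaches 0 after 4 divisions, so the expansion has 4 partial quotients, read off in order.

[3; 4, 1, 11]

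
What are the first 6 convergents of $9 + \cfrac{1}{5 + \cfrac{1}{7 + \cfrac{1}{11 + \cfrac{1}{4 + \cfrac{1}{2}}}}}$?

9/1, 46/5, 331/36, 3687/401, 15079/1640, 33845/3681

Using the convergent recurrence p_i = a_i*p_{i-1} + p_{i-2}, q_i = a_i*q_{i-1} + q_{i-2} with p_{-2}=0, p_{-1}=1, q_{-2}=1, q_{-1}=0:
  i=0: a_0=9, p_0 = 9*1 + 0 = 9, q_0 = 9*0 + 1 = 1.
  i=1: a_1=5, p_1 = 5*9 + 1 = 46, q_1 = 5*1 + 0 = 5.
  i=2: a_2=7, p_2 = 7*46 + 9 = 331, q_2 = 7*5 + 1 = 36.
  i=3: a_3=11, p_3 = 11*331 + 46 = 3687, q_3 = 11*36 + 5 = 401.
  i=4: a_4=4, p_4 = 4*3687 + 331 = 15079, q_4 = 4*401 + 36 = 1640.
  i=5: a_5=2, p_5 = 2*15079 + 3687 = 33845, q_5 = 2*1640 + 401 = 3681.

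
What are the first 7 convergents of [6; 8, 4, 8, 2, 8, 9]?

Using the convergent recurrence p_i = a_i*p_{i-1} + p_{i-2}, q_i = a_i*q_{i-1} + q_{i-2} with p_{-2}=0, p_{-1}=1, q_{-2}=1, q_{-1}=0:
  i=0: a_0=6, p_0 = 6*1 + 0 = 6, q_0 = 6*0 + 1 = 1.
  i=1: a_1=8, p_1 = 8*6 + 1 = 49, q_1 = 8*1 + 0 = 8.
  i=2: a_2=4, p_2 = 4*49 + 6 = 202, q_2 = 4*8 + 1 = 33.
  i=3: a_3=8, p_3 = 8*202 + 49 = 1665, q_3 = 8*33 + 8 = 272.
  i=4: a_4=2, p_4 = 2*1665 + 202 = 3532, q_4 = 2*272 + 33 = 577.
  i=5: a_5=8, p_5 = 8*3532 + 1665 = 29921, q_5 = 8*577 + 272 = 4888.
  i=6: a_6=9, p_6 = 9*29921 + 3532 = 272821, q_6 = 9*4888 + 577 = 44569.

6/1, 49/8, 202/33, 1665/272, 3532/577, 29921/4888, 272821/44569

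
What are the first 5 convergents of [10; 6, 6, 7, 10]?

Using the convergent recurrence p_i = a_i*p_{i-1} + p_{i-2}, q_i = a_i*q_{i-1} + q_{i-2} with p_{-2}=0, p_{-1}=1, q_{-2}=1, q_{-1}=0:
  i=0: a_0=10, p_0 = 10*1 + 0 = 10, q_0 = 10*0 + 1 = 1.
  i=1: a_1=6, p_1 = 6*10 + 1 = 61, q_1 = 6*1 + 0 = 6.
  i=2: a_2=6, p_2 = 6*61 + 10 = 376, q_2 = 6*6 + 1 = 37.
  i=3: a_3=7, p_3 = 7*376 + 61 = 2693, q_3 = 7*37 + 6 = 265.
  i=4: a_4=10, p_4 = 10*2693 + 376 = 27306, q_4 = 10*265 + 37 = 2687.

10/1, 61/6, 376/37, 2693/265, 27306/2687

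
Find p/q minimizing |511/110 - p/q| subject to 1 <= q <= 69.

144/31

Expand x = 511/110 as a continued fraction with the Euclidean algorithm:
  511 = 4*110 + 71, so a_0 = 4.
  110 = 1*71 + 39, so a_1 = 1.
  71 = 1*39 + 32, so a_2 = 1.
  39 = 1*32 + 7, so a_3 = 1.
  32 = 4*7 + 4, so a_4 = 4.
  7 = 1*4 + 3, so a_5 = 1.
  4 = 1*3 + 1, so a_6 = 1.
  3 = 3*1 + 0, so a_7 = 3.
so x = [4; 1, 1, 1, 4, 1, 1, 3].
Convergents (p_i = a_i*p_{i-1} + p_{i-2}, q_i = a_i*q_{i-1} + q_{i-2} with p_{-2}=0, p_{-1}=1, q_{-2}=1, q_{-1}=0), until the denominator exceeds 69:
  i=0: a_0=4, p_0 = 4*1 + 0 = 4, q_0 = 4*0 + 1 = 1.
  i=1: a_1=1, p_1 = 1*4 + 1 = 5, q_1 = 1*1 + 0 = 1.
  i=2: a_2=1, p_2 = 1*5 + 4 = 9, q_2 = 1*1 + 1 = 2.
  i=3: a_3=1, p_3 = 1*9 + 5 = 14, q_3 = 1*2 + 1 = 3.
  i=4: a_4=4, p_4 = 4*14 + 9 = 65, q_4 = 4*3 + 2 = 14.
  i=5: a_5=1, p_5 = 1*65 + 14 = 79, q_5 = 1*14 + 3 = 17.
  i=6: a_6=1, p_6 = 1*79 + 65 = 144, q_6 = 1*17 + 14 = 31.
  i=7: a_7=3, p_7 = 3*144 + 79 = 511, q_7 = 3*31 + 17 = 110.
q_7 = 110 > 69, so the last convergent with denominator <= 69 is p_6/q_6 = 144/31.
The closest fraction with denominator <= 69 is either p_6/q_6 or the intermediate fraction (k*p_6 + p_5)/(k*q_6 + q_5) with the largest k >= 1 whose denominator stays <= 69; these approach x as k grows, and every other convergent or intermediate fraction in range is farther away.
Largest k: floor((69 - q_5)/q_6) = floor((69 - 17)/31) = 1.
That gives (1*144 + 79)/(1*31 + 17) = 223/48.
Compare the errors: |x - 144/31| = |511*31 - 144*110|/(110*31) = 1/3410, and |x - 223/48| = |511*48 - 223*110|/(110*48) = 2/5280.
Cross-multiplying, 1*5280 = 5280 < 6820 = 2*3410, so 1/3410 is smaller: the convergent 144/31 is closer to x than 223/48.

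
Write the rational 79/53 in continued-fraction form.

Run the Euclidean algorithm on 79 and 53; the successive quotients are the partial quotients a_0, a_1, ... (each step inverts the fractional part left over by the previous one):
  79 = 1*53 + 26, so a_0 = 1.
  53 = 2*26 + 1, so a_1 = 2.
  26 = 26*1 + 0, so a_2 = 26.
The remainder reaches 0 after 3 divisions, so the expansion has 3 partial quotients, read off in order.

[1; 2, 26]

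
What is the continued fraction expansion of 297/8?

Run the Euclidean algorithm on 297 and 8; the successive quotients are the partial quotients a_0, a_1, ... (each step inverts the fractional part left over by the previous one):
  297 = 37*8 + 1, so a_0 = 37.
  8 = 8*1 + 0, so a_1 = 8.
The remainder reaches 0 after 2 divisions, so the expansion has 2 partial quotients, read off in order.

[37; 8]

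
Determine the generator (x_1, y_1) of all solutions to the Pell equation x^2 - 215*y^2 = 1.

(x, y) = (44, 3)

First expand sqrt(215) as a continued fraction. With x_i = (sqrt(215) + m_i)/d_i and (m_0, d_0) = (0, 1): a_0 = floor(sqrt(215)) = 14, since 14^2 = 196 <= 215 < 225 = 15^2.
Iterate m_{i+1} = d_i*a_i - m_i, d_{i+1} = (215 - m_{i+1}^2)/d_i, a_{i+1} = floor((a_0 + m_{i+1})/d_{i+1}):
  m_1 = 1*14 - 0 = 14, d_1 = (215 - 14^2)/1 = 19/1 = 19, a_1 = floor((14 + 14)/19) = 1.
  m_2 = 19*1 - 14 = 5, d_2 = (215 - 5^2)/19 = 190/19 = 10, a_2 = floor((14 + 5)/10) = 1.
  m_3 = 10*1 - 5 = 5, d_3 = (215 - 5^2)/10 = 190/10 = 19, a_3 = floor((14 + 5)/19) = 1.
  m_4 = 19*1 - 5 = 14, d_4 = (215 - 14^2)/19 = 19/19 = 1, a_4 = floor((14 + 14)/1) = 28.
  m_5 = 1*28 - 14 = 14, d_5 = (215 - 14^2)/1 = 19/1 = 19: (m_5, d_5) = (m_1, d_1) = (14, 19), so from here the quotients repeat a_1, ..., a_4; the period length is 4.
So sqrt(215) = [14; (1, 1, 1, 28)] with period length k = 4.
k is even, so the fundamental solution of x^2 - 215y^2 = 1 is (p_{k-1}, q_{k-1}) = (p_3, q_3); compute convergents through index 3.
Convergents (p_i = a_i*p_{i-1} + p_{i-2}, q_i = a_i*q_{i-1} + q_{i-2} with p_{-2}=0, p_{-1}=1, q_{-2}=1, q_{-1}=0):
  i=0: a_0=14, p_0 = 14*1 + 0 = 14, q_0 = 14*0 + 1 = 1.
  i=1: a_1=1, p_1 = 1*14 + 1 = 15, q_1 = 1*1 + 0 = 1.
  i=2: a_2=1, p_2 = 1*15 + 14 = 29, q_2 = 1*1 + 1 = 2.
  i=3: a_3=1, p_3 = 1*29 + 15 = 44, q_3 = 1*2 + 1 = 3.
Check: 44^2 - 215*3^2 = 1936 - 1935 = 1, so (x, y) = (44, 3) solves the equation, and by the theorem it is the least positive solution.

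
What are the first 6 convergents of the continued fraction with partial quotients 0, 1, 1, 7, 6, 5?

0/1, 1/1, 1/2, 8/15, 49/92, 253/475

Using the convergent recurrence p_i = a_i*p_{i-1} + p_{i-2}, q_i = a_i*q_{i-1} + q_{i-2} with p_{-2}=0, p_{-1}=1, q_{-2}=1, q_{-1}=0:
  i=0: a_0=0, p_0 = 0*1 + 0 = 0, q_0 = 0*0 + 1 = 1.
  i=1: a_1=1, p_1 = 1*0 + 1 = 1, q_1 = 1*1 + 0 = 1.
  i=2: a_2=1, p_2 = 1*1 + 0 = 1, q_2 = 1*1 + 1 = 2.
  i=3: a_3=7, p_3 = 7*1 + 1 = 8, q_3 = 7*2 + 1 = 15.
  i=4: a_4=6, p_4 = 6*8 + 1 = 49, q_4 = 6*15 + 2 = 92.
  i=5: a_5=5, p_5 = 5*49 + 8 = 253, q_5 = 5*92 + 15 = 475.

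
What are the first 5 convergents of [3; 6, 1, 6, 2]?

3/1, 19/6, 22/7, 151/48, 324/103

Using the convergent recurrence p_i = a_i*p_{i-1} + p_{i-2}, q_i = a_i*q_{i-1} + q_{i-2} with p_{-2}=0, p_{-1}=1, q_{-2}=1, q_{-1}=0:
  i=0: a_0=3, p_0 = 3*1 + 0 = 3, q_0 = 3*0 + 1 = 1.
  i=1: a_1=6, p_1 = 6*3 + 1 = 19, q_1 = 6*1 + 0 = 6.
  i=2: a_2=1, p_2 = 1*19 + 3 = 22, q_2 = 1*6 + 1 = 7.
  i=3: a_3=6, p_3 = 6*22 + 19 = 151, q_3 = 6*7 + 6 = 48.
  i=4: a_4=2, p_4 = 2*151 + 22 = 324, q_4 = 2*48 + 7 = 103.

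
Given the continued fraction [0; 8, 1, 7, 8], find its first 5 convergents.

0/1, 1/8, 1/9, 8/71, 65/577

Using the convergent recurrence p_i = a_i*p_{i-1} + p_{i-2}, q_i = a_i*q_{i-1} + q_{i-2} with p_{-2}=0, p_{-1}=1, q_{-2}=1, q_{-1}=0:
  i=0: a_0=0, p_0 = 0*1 + 0 = 0, q_0 = 0*0 + 1 = 1.
  i=1: a_1=8, p_1 = 8*0 + 1 = 1, q_1 = 8*1 + 0 = 8.
  i=2: a_2=1, p_2 = 1*1 + 0 = 1, q_2 = 1*8 + 1 = 9.
  i=3: a_3=7, p_3 = 7*1 + 1 = 8, q_3 = 7*9 + 8 = 71.
  i=4: a_4=8, p_4 = 8*8 + 1 = 65, q_4 = 8*71 + 9 = 577.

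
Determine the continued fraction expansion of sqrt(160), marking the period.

[12; (1, 1, 1, 5, 1, 1, 1, 24)]

Write x_i = (sqrt(160) + m_i)/d_i with (m_0, d_0) = (0, 1). a_0 = floor(sqrt(160)) = 12, since 12^2 = 144 <= 160 < 169 = 13^2.
Iterate m_{i+1} = d_i*a_i - m_i, d_{i+1} = (160 - m_{i+1}^2)/d_i, a_{i+1} = floor((a_0 + m_{i+1})/d_{i+1}):
  m_1 = 1*12 - 0 = 12, d_1 = (160 - 12^2)/1 = 16/1 = 16, a_1 = floor((12 + 12)/16) = 1.
  m_2 = 16*1 - 12 = 4, d_2 = (160 - 4^2)/16 = 144/16 = 9, a_2 = floor((12 + 4)/9) = 1.
  m_3 = 9*1 - 4 = 5, d_3 = (160 - 5^2)/9 = 135/9 = 15, a_3 = floor((12 + 5)/15) = 1.
  m_4 = 15*1 - 5 = 10, d_4 = (160 - 10^2)/15 = 60/15 = 4, a_4 = floor((12 + 10)/4) = 5.
  m_5 = 4*5 - 10 = 10, d_5 = (160 - 10^2)/4 = 60/4 = 15, a_5 = floor((12 + 10)/15) = 1.
  m_6 = 15*1 - 10 = 5, d_6 = (160 - 5^2)/15 = 135/15 = 9, a_6 = floor((12 + 5)/9) = 1.
  m_7 = 9*1 - 5 = 4, d_7 = (160 - 4^2)/9 = 144/9 = 16, a_7 = floor((12 + 4)/16) = 1.
  m_8 = 16*1 - 4 = 12, d_8 = (160 - 12^2)/16 = 16/16 = 1, a_8 = floor((12 + 12)/1) = 24.
  m_9 = 1*24 - 12 = 12, d_9 = (160 - 12^2)/1 = 16/1 = 16: (m_9, d_9) = (m_1, d_1) = (12, 16), so from here the quotients repeat a_1, ..., a_8; the period length is 8.
Hence the expansion of sqrt(160) is a_0 = 12 followed by the repeating block 1, 1, 1, 5, 1, 1, 1, 24 (period 8).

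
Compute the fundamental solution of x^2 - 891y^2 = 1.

First expand sqrt(891) as a continued fraction. With x_i = (sqrt(891) + m_i)/d_i and (m_0, d_0) = (0, 1): a_0 = floor(sqrt(891)) = 29, since 29^2 = 841 <= 891 < 900 = 30^2.
Iterate m_{i+1} = d_i*a_i - m_i, d_{i+1} = (891 - m_{i+1}^2)/d_i, a_{i+1} = floor((a_0 + m_{i+1})/d_{i+1}):
  m_1 = 1*29 - 0 = 29, d_1 = (891 - 29^2)/1 = 50/1 = 50, a_1 = floor((29 + 29)/50) = 1.
  m_2 = 50*1 - 29 = 21, d_2 = (891 - 21^2)/50 = 450/50 = 9, a_2 = floor((29 + 21)/9) = 5.
  m_3 = 9*5 - 21 = 24, d_3 = (891 - 24^2)/9 = 315/9 = 35, a_3 = floor((29 + 24)/35) = 1.
  m_4 = 35*1 - 24 = 11, d_4 = (891 - 11^2)/35 = 770/35 = 22, a_4 = floor((29 + 11)/22) = 1.
  m_5 = 22*1 - 11 = 11, d_5 = (891 - 11^2)/22 = 770/22 = 35, a_5 = floor((29 + 11)/35) = 1.
  m_6 = 35*1 - 11 = 24, d_6 = (891 - 24^2)/35 = 315/35 = 9, a_6 = floor((29 + 24)/9) = 5.
  m_7 = 9*5 - 24 = 21, d_7 = (891 - 21^2)/9 = 450/9 = 50, a_7 = floor((29 + 21)/50) = 1.
  m_8 = 50*1 - 21 = 29, d_8 = (891 - 29^2)/50 = 50/50 = 1, a_8 = floor((29 + 29)/1) = 58.
  m_9 = 1*58 - 29 = 29, d_9 = (891 - 29^2)/1 = 50/1 = 50: (m_9, d_9) = (m_1, d_1) = (29, 50), so from here the quotients repeat a_1, ..., a_8; the period length is 8.
So sqrt(891) = [29; (1, 5, 1, 1, 1, 5, 1, 58)] with period length k = 8.
k is even, so the fundamental solution of x^2 - 891y^2 = 1 is (p_{k-1}, q_{k-1}) = (p_7, q_7); compute convergents through index 7.
Convergents (p_i = a_i*p_{i-1} + p_{i-2}, q_i = a_i*q_{i-1} + q_{i-2} with p_{-2}=0, p_{-1}=1, q_{-2}=1, q_{-1}=0):
  i=0: a_0=29, p_0 = 29*1 + 0 = 29, q_0 = 29*0 + 1 = 1.
  i=1: a_1=1, p_1 = 1*29 + 1 = 30, q_1 = 1*1 + 0 = 1.
  i=2: a_2=5, p_2 = 5*30 + 29 = 179, q_2 = 5*1 + 1 = 6.
  i=3: a_3=1, p_3 = 1*179 + 30 = 209, q_3 = 1*6 + 1 = 7.
  i=4: a_4=1, p_4 = 1*209 + 179 = 388, q_4 = 1*7 + 6 = 13.
  i=5: a_5=1, p_5 = 1*388 + 209 = 597, q_5 = 1*13 + 7 = 20.
  i=6: a_6=5, p_6 = 5*597 + 388 = 3373, q_6 = 5*20 + 13 = 113.
  i=7: a_7=1, p_7 = 1*3373 + 597 = 3970, q_7 = 1*113 + 20 = 133.
Check: 3970^2 - 891*133^2 = 15760900 - 15760899 = 1, so (x, y) = (3970, 133) solves the equation, and by the theorem it is the least positive solution.

(x, y) = (3970, 133)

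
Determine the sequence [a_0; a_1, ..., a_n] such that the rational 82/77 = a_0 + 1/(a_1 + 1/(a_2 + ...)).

Run the Euclidean algorithm on 82 and 77; the successive quotients are the partial quotients a_0, a_1, ... (each step inverts the fractional part left over by the previous one):
  82 = 1*77 + 5, so a_0 = 1.
  77 = 15*5 + 2, so a_1 = 15.
  5 = 2*2 + 1, so a_2 = 2.
  2 = 2*1 + 0, so a_3 = 2.
The remainder reaches 0 after 4 divisions, so the expansion has 4 partial quotients, read off in order.

[1; 15, 2, 2]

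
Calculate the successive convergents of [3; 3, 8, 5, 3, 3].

3/1, 10/3, 83/25, 425/128, 1358/409, 4499/1355

Using the convergent recurrence p_i = a_i*p_{i-1} + p_{i-2}, q_i = a_i*q_{i-1} + q_{i-2} with p_{-2}=0, p_{-1}=1, q_{-2}=1, q_{-1}=0:
  i=0: a_0=3, p_0 = 3*1 + 0 = 3, q_0 = 3*0 + 1 = 1.
  i=1: a_1=3, p_1 = 3*3 + 1 = 10, q_1 = 3*1 + 0 = 3.
  i=2: a_2=8, p_2 = 8*10 + 3 = 83, q_2 = 8*3 + 1 = 25.
  i=3: a_3=5, p_3 = 5*83 + 10 = 425, q_3 = 5*25 + 3 = 128.
  i=4: a_4=3, p_4 = 3*425 + 83 = 1358, q_4 = 3*128 + 25 = 409.
  i=5: a_5=3, p_5 = 3*1358 + 425 = 4499, q_5 = 3*409 + 128 = 1355.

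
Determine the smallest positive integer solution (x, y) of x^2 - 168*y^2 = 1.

First expand sqrt(168) as a continued fraction. With x_i = (sqrt(168) + m_i)/d_i and (m_0, d_0) = (0, 1): a_0 = floor(sqrt(168)) = 12, since 12^2 = 144 <= 168 < 169 = 13^2.
Iterate m_{i+1} = d_i*a_i - m_i, d_{i+1} = (168 - m_{i+1}^2)/d_i, a_{i+1} = floor((a_0 + m_{i+1})/d_{i+1}):
  m_1 = 1*12 - 0 = 12, d_1 = (168 - 12^2)/1 = 24/1 = 24, a_1 = floor((12 + 12)/24) = 1.
  m_2 = 24*1 - 12 = 12, d_2 = (168 - 12^2)/24 = 24/24 = 1, a_2 = floor((12 + 12)/1) = 24.
  m_3 = 1*24 - 12 = 12, d_3 = (168 - 12^2)/1 = 24/1 = 24: (m_3, d_3) = (m_1, d_1) = (12, 24), so from here the quotients repeat a_1, a_2; the period length is 2.
So sqrt(168) = [12; (1, 24)] with period length k = 2.
k is even, so the fundamental solution of x^2 - 168y^2 = 1 is (p_{k-1}, q_{k-1}) = (p_1, q_1); compute convergents through index 1.
Convergents (p_i = a_i*p_{i-1} + p_{i-2}, q_i = a_i*q_{i-1} + q_{i-2} with p_{-2}=0, p_{-1}=1, q_{-2}=1, q_{-1}=0):
  i=0: a_0=12, p_0 = 12*1 + 0 = 12, q_0 = 12*0 + 1 = 1.
  i=1: a_1=1, p_1 = 1*12 + 1 = 13, q_1 = 1*1 + 0 = 1.
Check: 13^2 - 168*1^2 = 169 - 168 = 1, so (x, y) = (13, 1) solves the equation, and by the theorem it is the least positive solution.

(x, y) = (13, 1)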